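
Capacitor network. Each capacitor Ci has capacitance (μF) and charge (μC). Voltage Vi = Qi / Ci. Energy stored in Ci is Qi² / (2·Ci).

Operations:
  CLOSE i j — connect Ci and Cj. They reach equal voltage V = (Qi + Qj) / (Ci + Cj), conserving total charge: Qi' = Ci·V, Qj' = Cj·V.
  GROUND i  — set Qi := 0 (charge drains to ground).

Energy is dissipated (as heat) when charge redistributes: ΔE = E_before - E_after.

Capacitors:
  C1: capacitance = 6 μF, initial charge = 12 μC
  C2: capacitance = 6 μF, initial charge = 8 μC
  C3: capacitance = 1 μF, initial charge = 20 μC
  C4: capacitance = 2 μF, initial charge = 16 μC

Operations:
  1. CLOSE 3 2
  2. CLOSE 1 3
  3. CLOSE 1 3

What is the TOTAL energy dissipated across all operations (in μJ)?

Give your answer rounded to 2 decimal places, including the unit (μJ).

Answer: 151.05 μJ

Derivation:
Initial: C1(6μF, Q=12μC, V=2.00V), C2(6μF, Q=8μC, V=1.33V), C3(1μF, Q=20μC, V=20.00V), C4(2μF, Q=16μC, V=8.00V)
Op 1: CLOSE 3-2: Q_total=28.00, C_total=7.00, V=4.00; Q3=4.00, Q2=24.00; dissipated=149.333
Op 2: CLOSE 1-3: Q_total=16.00, C_total=7.00, V=2.29; Q1=13.71, Q3=2.29; dissipated=1.714
Op 3: CLOSE 1-3: Q_total=16.00, C_total=7.00, V=2.29; Q1=13.71, Q3=2.29; dissipated=0.000
Total dissipated: 151.048 μJ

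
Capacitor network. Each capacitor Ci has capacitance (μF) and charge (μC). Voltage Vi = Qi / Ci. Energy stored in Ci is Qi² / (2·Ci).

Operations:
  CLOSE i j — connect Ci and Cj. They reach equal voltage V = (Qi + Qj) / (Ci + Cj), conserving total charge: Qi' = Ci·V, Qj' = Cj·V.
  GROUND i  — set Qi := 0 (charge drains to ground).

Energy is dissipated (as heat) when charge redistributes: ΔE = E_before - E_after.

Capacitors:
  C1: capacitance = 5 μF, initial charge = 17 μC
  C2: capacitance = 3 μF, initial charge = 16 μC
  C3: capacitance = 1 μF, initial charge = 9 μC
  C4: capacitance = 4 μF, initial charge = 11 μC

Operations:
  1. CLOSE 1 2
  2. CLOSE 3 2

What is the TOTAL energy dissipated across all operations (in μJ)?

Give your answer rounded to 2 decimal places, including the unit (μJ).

Initial: C1(5μF, Q=17μC, V=3.40V), C2(3μF, Q=16μC, V=5.33V), C3(1μF, Q=9μC, V=9.00V), C4(4μF, Q=11μC, V=2.75V)
Op 1: CLOSE 1-2: Q_total=33.00, C_total=8.00, V=4.12; Q1=20.62, Q2=12.38; dissipated=3.504
Op 2: CLOSE 3-2: Q_total=21.38, C_total=4.00, V=5.34; Q3=5.34, Q2=16.03; dissipated=8.912
Total dissipated: 12.416 μJ

Answer: 12.42 μJ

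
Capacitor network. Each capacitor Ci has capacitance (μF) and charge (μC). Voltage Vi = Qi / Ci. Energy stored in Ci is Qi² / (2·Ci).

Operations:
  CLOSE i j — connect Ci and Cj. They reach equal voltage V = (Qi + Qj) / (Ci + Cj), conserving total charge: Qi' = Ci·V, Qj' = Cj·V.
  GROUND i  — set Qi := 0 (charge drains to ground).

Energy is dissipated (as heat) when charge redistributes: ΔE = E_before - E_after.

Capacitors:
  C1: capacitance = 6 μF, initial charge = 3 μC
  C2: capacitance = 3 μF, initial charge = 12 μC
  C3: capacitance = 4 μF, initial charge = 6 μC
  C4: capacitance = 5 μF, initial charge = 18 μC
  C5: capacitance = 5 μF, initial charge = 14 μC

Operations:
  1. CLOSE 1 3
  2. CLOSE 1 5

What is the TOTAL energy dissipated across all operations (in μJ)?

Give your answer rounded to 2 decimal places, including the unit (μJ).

Answer: 6.12 μJ

Derivation:
Initial: C1(6μF, Q=3μC, V=0.50V), C2(3μF, Q=12μC, V=4.00V), C3(4μF, Q=6μC, V=1.50V), C4(5μF, Q=18μC, V=3.60V), C5(5μF, Q=14μC, V=2.80V)
Op 1: CLOSE 1-3: Q_total=9.00, C_total=10.00, V=0.90; Q1=5.40, Q3=3.60; dissipated=1.200
Op 2: CLOSE 1-5: Q_total=19.40, C_total=11.00, V=1.76; Q1=10.58, Q5=8.82; dissipated=4.923
Total dissipated: 6.123 μJ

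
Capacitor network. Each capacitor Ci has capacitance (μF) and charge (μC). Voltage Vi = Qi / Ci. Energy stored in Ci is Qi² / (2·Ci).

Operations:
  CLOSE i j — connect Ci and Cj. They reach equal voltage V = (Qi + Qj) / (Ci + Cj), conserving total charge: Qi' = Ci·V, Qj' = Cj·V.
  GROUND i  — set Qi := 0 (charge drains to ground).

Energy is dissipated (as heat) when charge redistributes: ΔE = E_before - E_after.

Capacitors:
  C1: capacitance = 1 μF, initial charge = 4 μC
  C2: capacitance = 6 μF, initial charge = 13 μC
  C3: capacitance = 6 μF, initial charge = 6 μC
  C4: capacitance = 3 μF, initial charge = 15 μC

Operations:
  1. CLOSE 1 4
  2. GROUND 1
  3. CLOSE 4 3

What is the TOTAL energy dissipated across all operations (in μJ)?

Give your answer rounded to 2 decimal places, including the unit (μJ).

Answer: 25.72 μJ

Derivation:
Initial: C1(1μF, Q=4μC, V=4.00V), C2(6μF, Q=13μC, V=2.17V), C3(6μF, Q=6μC, V=1.00V), C4(3μF, Q=15μC, V=5.00V)
Op 1: CLOSE 1-4: Q_total=19.00, C_total=4.00, V=4.75; Q1=4.75, Q4=14.25; dissipated=0.375
Op 2: GROUND 1: Q1=0; energy lost=11.281
Op 3: CLOSE 4-3: Q_total=20.25, C_total=9.00, V=2.25; Q4=6.75, Q3=13.50; dissipated=14.062
Total dissipated: 25.719 μJ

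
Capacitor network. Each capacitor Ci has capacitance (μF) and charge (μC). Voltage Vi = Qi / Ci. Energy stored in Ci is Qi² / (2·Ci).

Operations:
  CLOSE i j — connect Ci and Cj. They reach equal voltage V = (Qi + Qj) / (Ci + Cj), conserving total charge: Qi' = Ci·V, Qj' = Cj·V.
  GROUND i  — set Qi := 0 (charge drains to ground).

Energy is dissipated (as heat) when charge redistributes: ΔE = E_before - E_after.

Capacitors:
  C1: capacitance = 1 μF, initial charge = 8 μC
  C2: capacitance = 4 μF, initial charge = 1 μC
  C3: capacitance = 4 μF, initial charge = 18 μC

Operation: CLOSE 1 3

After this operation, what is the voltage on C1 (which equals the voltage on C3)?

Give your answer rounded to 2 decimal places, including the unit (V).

Initial: C1(1μF, Q=8μC, V=8.00V), C2(4μF, Q=1μC, V=0.25V), C3(4μF, Q=18μC, V=4.50V)
Op 1: CLOSE 1-3: Q_total=26.00, C_total=5.00, V=5.20; Q1=5.20, Q3=20.80; dissipated=4.900

Answer: 5.20 V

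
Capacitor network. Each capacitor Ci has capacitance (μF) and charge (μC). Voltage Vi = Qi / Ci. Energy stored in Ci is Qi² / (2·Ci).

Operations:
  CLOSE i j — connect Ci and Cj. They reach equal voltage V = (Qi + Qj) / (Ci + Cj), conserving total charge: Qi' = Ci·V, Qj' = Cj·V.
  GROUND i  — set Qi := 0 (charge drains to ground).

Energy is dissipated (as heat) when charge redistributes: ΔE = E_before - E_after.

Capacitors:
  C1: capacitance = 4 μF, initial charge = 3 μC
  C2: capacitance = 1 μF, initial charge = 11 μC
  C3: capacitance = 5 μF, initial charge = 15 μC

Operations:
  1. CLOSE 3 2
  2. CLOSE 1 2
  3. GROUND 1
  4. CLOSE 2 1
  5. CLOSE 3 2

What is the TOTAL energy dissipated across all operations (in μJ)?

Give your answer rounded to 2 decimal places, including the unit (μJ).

Initial: C1(4μF, Q=3μC, V=0.75V), C2(1μF, Q=11μC, V=11.00V), C3(5μF, Q=15μC, V=3.00V)
Op 1: CLOSE 3-2: Q_total=26.00, C_total=6.00, V=4.33; Q3=21.67, Q2=4.33; dissipated=26.667
Op 2: CLOSE 1-2: Q_total=7.33, C_total=5.00, V=1.47; Q1=5.87, Q2=1.47; dissipated=5.136
Op 3: GROUND 1: Q1=0; energy lost=4.302
Op 4: CLOSE 2-1: Q_total=1.47, C_total=5.00, V=0.29; Q2=0.29, Q1=1.17; dissipated=0.860
Op 5: CLOSE 3-2: Q_total=21.96, C_total=6.00, V=3.66; Q3=18.30, Q2=3.66; dissipated=6.801
Total dissipated: 43.766 μJ

Answer: 43.77 μJ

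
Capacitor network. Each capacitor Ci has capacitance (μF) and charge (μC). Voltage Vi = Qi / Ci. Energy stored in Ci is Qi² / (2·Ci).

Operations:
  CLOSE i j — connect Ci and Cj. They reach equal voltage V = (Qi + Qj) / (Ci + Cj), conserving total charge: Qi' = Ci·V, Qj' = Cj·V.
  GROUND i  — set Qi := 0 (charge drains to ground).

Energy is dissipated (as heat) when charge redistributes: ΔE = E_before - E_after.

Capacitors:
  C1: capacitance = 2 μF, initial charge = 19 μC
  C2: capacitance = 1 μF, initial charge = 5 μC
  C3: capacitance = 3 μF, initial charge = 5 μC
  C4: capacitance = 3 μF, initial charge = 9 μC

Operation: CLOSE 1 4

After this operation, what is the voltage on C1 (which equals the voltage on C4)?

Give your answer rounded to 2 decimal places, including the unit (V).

Answer: 5.60 V

Derivation:
Initial: C1(2μF, Q=19μC, V=9.50V), C2(1μF, Q=5μC, V=5.00V), C3(3μF, Q=5μC, V=1.67V), C4(3μF, Q=9μC, V=3.00V)
Op 1: CLOSE 1-4: Q_total=28.00, C_total=5.00, V=5.60; Q1=11.20, Q4=16.80; dissipated=25.350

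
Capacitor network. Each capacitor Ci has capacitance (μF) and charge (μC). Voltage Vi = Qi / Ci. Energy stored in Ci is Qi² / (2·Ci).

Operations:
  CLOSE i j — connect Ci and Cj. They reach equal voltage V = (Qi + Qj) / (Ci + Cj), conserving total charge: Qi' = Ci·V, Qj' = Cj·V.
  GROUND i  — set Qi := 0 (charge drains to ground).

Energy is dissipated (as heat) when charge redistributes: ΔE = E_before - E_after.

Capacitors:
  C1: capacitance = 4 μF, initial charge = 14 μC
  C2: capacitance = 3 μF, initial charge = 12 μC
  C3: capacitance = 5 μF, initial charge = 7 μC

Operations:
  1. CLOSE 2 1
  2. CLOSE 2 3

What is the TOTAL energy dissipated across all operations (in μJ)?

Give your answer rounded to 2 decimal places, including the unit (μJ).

Initial: C1(4μF, Q=14μC, V=3.50V), C2(3μF, Q=12μC, V=4.00V), C3(5μF, Q=7μC, V=1.40V)
Op 1: CLOSE 2-1: Q_total=26.00, C_total=7.00, V=3.71; Q2=11.14, Q1=14.86; dissipated=0.214
Op 2: CLOSE 2-3: Q_total=18.14, C_total=8.00, V=2.27; Q2=6.80, Q3=11.34; dissipated=5.021
Total dissipated: 5.235 μJ

Answer: 5.24 μJ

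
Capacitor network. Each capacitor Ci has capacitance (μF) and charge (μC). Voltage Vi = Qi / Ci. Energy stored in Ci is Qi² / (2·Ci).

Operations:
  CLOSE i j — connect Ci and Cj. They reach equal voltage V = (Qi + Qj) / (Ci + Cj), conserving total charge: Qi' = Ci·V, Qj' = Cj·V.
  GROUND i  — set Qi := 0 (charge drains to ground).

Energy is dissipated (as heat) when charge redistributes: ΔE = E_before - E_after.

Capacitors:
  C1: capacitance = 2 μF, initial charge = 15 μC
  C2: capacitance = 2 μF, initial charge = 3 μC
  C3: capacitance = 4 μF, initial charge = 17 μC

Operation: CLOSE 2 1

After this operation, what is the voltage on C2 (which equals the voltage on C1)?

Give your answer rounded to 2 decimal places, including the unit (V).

Initial: C1(2μF, Q=15μC, V=7.50V), C2(2μF, Q=3μC, V=1.50V), C3(4μF, Q=17μC, V=4.25V)
Op 1: CLOSE 2-1: Q_total=18.00, C_total=4.00, V=4.50; Q2=9.00, Q1=9.00; dissipated=18.000

Answer: 4.50 V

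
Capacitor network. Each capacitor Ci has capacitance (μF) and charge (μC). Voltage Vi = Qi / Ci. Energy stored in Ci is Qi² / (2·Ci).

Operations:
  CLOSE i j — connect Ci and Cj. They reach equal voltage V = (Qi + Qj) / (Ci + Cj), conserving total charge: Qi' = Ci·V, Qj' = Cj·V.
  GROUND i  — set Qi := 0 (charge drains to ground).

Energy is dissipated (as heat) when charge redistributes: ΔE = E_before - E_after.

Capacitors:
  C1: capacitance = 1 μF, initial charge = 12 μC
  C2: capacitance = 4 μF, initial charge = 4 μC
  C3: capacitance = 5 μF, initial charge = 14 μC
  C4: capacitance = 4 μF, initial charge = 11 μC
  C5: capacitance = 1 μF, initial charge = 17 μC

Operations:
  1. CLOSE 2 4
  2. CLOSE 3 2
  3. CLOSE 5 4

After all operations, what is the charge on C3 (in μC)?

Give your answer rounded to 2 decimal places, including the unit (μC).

Answer: 11.94 μC

Derivation:
Initial: C1(1μF, Q=12μC, V=12.00V), C2(4μF, Q=4μC, V=1.00V), C3(5μF, Q=14μC, V=2.80V), C4(4μF, Q=11μC, V=2.75V), C5(1μF, Q=17μC, V=17.00V)
Op 1: CLOSE 2-4: Q_total=15.00, C_total=8.00, V=1.88; Q2=7.50, Q4=7.50; dissipated=3.062
Op 2: CLOSE 3-2: Q_total=21.50, C_total=9.00, V=2.39; Q3=11.94, Q2=9.56; dissipated=0.951
Op 3: CLOSE 5-4: Q_total=24.50, C_total=5.00, V=4.90; Q5=4.90, Q4=19.60; dissipated=91.506
Final charges: Q1=12.00, Q2=9.56, Q3=11.94, Q4=19.60, Q5=4.90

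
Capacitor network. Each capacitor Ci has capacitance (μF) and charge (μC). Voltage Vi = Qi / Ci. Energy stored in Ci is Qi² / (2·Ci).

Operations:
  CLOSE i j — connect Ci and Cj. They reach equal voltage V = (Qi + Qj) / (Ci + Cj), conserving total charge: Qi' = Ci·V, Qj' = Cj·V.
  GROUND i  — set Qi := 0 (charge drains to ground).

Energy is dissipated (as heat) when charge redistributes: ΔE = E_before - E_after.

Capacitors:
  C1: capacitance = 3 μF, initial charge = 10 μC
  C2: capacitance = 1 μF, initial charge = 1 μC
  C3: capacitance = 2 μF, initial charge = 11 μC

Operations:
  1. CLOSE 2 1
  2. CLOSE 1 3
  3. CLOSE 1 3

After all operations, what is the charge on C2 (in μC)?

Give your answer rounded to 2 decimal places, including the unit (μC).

Answer: 2.75 μC

Derivation:
Initial: C1(3μF, Q=10μC, V=3.33V), C2(1μF, Q=1μC, V=1.00V), C3(2μF, Q=11μC, V=5.50V)
Op 1: CLOSE 2-1: Q_total=11.00, C_total=4.00, V=2.75; Q2=2.75, Q1=8.25; dissipated=2.042
Op 2: CLOSE 1-3: Q_total=19.25, C_total=5.00, V=3.85; Q1=11.55, Q3=7.70; dissipated=4.537
Op 3: CLOSE 1-3: Q_total=19.25, C_total=5.00, V=3.85; Q1=11.55, Q3=7.70; dissipated=0.000
Final charges: Q1=11.55, Q2=2.75, Q3=7.70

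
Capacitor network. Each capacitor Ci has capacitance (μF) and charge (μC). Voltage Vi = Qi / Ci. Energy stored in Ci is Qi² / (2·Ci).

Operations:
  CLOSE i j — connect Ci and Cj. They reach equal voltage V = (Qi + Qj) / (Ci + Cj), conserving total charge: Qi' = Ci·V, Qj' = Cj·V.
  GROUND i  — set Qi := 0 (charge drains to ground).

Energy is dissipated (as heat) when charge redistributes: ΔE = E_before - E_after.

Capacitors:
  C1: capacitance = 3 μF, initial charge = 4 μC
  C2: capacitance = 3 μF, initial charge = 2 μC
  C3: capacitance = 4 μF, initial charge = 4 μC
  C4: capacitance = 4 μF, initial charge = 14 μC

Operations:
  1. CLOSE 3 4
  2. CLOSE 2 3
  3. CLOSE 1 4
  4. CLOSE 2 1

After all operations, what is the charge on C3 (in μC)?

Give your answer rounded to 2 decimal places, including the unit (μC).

Initial: C1(3μF, Q=4μC, V=1.33V), C2(3μF, Q=2μC, V=0.67V), C3(4μF, Q=4μC, V=1.00V), C4(4μF, Q=14μC, V=3.50V)
Op 1: CLOSE 3-4: Q_total=18.00, C_total=8.00, V=2.25; Q3=9.00, Q4=9.00; dissipated=6.250
Op 2: CLOSE 2-3: Q_total=11.00, C_total=7.00, V=1.57; Q2=4.71, Q3=6.29; dissipated=2.149
Op 3: CLOSE 1-4: Q_total=13.00, C_total=7.00, V=1.86; Q1=5.57, Q4=7.43; dissipated=0.720
Op 4: CLOSE 2-1: Q_total=10.29, C_total=6.00, V=1.71; Q2=5.14, Q1=5.14; dissipated=0.061
Final charges: Q1=5.14, Q2=5.14, Q3=6.29, Q4=7.43

Answer: 6.29 μC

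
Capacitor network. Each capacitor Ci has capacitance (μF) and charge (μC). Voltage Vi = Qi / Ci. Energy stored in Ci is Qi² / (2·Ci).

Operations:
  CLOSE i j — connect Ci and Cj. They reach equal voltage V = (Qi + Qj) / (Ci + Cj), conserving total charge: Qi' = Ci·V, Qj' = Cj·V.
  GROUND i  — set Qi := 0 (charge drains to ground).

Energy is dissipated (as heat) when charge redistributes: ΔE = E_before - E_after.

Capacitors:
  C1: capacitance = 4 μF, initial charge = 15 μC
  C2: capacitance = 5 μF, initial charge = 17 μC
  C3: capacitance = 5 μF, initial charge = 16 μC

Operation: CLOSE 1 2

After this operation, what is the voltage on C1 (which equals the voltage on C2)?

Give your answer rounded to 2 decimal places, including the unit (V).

Answer: 3.56 V

Derivation:
Initial: C1(4μF, Q=15μC, V=3.75V), C2(5μF, Q=17μC, V=3.40V), C3(5μF, Q=16μC, V=3.20V)
Op 1: CLOSE 1-2: Q_total=32.00, C_total=9.00, V=3.56; Q1=14.22, Q2=17.78; dissipated=0.136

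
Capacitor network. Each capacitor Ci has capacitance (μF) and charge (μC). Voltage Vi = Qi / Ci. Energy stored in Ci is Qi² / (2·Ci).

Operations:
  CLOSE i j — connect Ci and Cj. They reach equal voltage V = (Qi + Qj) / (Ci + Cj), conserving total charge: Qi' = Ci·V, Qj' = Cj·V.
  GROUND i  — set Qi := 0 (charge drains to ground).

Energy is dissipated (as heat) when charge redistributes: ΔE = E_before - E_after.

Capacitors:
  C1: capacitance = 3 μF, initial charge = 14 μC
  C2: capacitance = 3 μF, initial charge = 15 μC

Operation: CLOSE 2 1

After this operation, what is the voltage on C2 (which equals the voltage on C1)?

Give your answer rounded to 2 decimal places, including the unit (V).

Initial: C1(3μF, Q=14μC, V=4.67V), C2(3μF, Q=15μC, V=5.00V)
Op 1: CLOSE 2-1: Q_total=29.00, C_total=6.00, V=4.83; Q2=14.50, Q1=14.50; dissipated=0.083

Answer: 4.83 V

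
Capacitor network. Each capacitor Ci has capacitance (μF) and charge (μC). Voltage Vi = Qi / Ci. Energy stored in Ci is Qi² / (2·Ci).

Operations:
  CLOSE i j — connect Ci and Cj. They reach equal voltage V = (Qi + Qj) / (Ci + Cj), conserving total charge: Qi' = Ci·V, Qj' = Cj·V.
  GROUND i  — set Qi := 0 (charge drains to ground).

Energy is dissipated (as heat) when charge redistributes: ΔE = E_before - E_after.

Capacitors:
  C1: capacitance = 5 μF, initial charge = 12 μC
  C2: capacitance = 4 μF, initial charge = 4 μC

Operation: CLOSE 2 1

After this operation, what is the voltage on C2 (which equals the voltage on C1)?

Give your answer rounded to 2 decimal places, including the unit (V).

Initial: C1(5μF, Q=12μC, V=2.40V), C2(4μF, Q=4μC, V=1.00V)
Op 1: CLOSE 2-1: Q_total=16.00, C_total=9.00, V=1.78; Q2=7.11, Q1=8.89; dissipated=2.178

Answer: 1.78 V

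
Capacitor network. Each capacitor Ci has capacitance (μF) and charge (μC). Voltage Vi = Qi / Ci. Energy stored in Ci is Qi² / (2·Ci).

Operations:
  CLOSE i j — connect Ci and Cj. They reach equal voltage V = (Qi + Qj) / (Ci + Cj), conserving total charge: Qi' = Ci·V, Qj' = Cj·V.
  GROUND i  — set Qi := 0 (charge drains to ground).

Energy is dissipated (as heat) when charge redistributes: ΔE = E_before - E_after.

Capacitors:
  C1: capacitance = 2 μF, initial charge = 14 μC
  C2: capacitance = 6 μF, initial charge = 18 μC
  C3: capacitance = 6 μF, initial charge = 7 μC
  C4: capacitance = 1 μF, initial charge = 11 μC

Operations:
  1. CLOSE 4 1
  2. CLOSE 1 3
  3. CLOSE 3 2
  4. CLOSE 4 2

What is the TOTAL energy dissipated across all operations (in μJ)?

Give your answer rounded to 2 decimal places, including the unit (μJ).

Answer: 56.14 μJ

Derivation:
Initial: C1(2μF, Q=14μC, V=7.00V), C2(6μF, Q=18μC, V=3.00V), C3(6μF, Q=7μC, V=1.17V), C4(1μF, Q=11μC, V=11.00V)
Op 1: CLOSE 4-1: Q_total=25.00, C_total=3.00, V=8.33; Q4=8.33, Q1=16.67; dissipated=5.333
Op 2: CLOSE 1-3: Q_total=23.67, C_total=8.00, V=2.96; Q1=5.92, Q3=17.75; dissipated=38.521
Op 3: CLOSE 3-2: Q_total=35.75, C_total=12.00, V=2.98; Q3=17.88, Q2=17.88; dissipated=0.003
Op 4: CLOSE 4-2: Q_total=26.21, C_total=7.00, V=3.74; Q4=3.74, Q2=22.46; dissipated=12.286
Total dissipated: 56.143 μJ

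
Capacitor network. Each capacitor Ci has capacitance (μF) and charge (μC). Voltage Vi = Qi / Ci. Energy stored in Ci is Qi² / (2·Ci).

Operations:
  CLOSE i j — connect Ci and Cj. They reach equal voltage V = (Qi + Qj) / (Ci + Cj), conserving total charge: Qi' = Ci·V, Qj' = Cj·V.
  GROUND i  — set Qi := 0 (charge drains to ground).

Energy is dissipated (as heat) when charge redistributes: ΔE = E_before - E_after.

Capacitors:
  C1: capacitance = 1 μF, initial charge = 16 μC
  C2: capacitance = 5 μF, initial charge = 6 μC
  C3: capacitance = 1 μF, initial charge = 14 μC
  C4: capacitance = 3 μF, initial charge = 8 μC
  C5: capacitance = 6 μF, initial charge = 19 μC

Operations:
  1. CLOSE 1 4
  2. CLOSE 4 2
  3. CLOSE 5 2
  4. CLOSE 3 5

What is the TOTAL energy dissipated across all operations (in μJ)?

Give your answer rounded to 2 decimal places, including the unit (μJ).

Answer: 139.31 μJ

Derivation:
Initial: C1(1μF, Q=16μC, V=16.00V), C2(5μF, Q=6μC, V=1.20V), C3(1μF, Q=14μC, V=14.00V), C4(3μF, Q=8μC, V=2.67V), C5(6μF, Q=19μC, V=3.17V)
Op 1: CLOSE 1-4: Q_total=24.00, C_total=4.00, V=6.00; Q1=6.00, Q4=18.00; dissipated=66.667
Op 2: CLOSE 4-2: Q_total=24.00, C_total=8.00, V=3.00; Q4=9.00, Q2=15.00; dissipated=21.600
Op 3: CLOSE 5-2: Q_total=34.00, C_total=11.00, V=3.09; Q5=18.55, Q2=15.45; dissipated=0.038
Op 4: CLOSE 3-5: Q_total=32.55, C_total=7.00, V=4.65; Q3=4.65, Q5=27.90; dissipated=51.004
Total dissipated: 139.308 μJ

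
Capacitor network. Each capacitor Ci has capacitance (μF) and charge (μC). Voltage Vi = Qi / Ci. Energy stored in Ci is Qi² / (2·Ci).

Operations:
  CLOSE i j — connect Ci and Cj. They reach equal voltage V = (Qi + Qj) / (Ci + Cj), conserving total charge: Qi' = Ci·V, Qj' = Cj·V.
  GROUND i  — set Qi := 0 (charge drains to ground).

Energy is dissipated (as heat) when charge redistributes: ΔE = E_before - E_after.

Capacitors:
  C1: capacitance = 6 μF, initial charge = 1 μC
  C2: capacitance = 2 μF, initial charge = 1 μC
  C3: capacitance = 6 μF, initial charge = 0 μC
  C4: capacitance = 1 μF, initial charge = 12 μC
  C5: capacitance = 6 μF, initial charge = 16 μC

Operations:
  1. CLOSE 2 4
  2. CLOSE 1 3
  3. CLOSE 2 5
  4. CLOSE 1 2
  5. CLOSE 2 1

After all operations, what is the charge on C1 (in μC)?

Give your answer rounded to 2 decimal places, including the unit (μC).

Initial: C1(6μF, Q=1μC, V=0.17V), C2(2μF, Q=1μC, V=0.50V), C3(6μF, Q=0μC, V=0.00V), C4(1μF, Q=12μC, V=12.00V), C5(6μF, Q=16μC, V=2.67V)
Op 1: CLOSE 2-4: Q_total=13.00, C_total=3.00, V=4.33; Q2=8.67, Q4=4.33; dissipated=44.083
Op 2: CLOSE 1-3: Q_total=1.00, C_total=12.00, V=0.08; Q1=0.50, Q3=0.50; dissipated=0.042
Op 3: CLOSE 2-5: Q_total=24.67, C_total=8.00, V=3.08; Q2=6.17, Q5=18.50; dissipated=2.083
Op 4: CLOSE 1-2: Q_total=6.67, C_total=8.00, V=0.83; Q1=5.00, Q2=1.67; dissipated=6.750
Op 5: CLOSE 2-1: Q_total=6.67, C_total=8.00, V=0.83; Q2=1.67, Q1=5.00; dissipated=0.000
Final charges: Q1=5.00, Q2=1.67, Q3=0.50, Q4=4.33, Q5=18.50

Answer: 5.00 μC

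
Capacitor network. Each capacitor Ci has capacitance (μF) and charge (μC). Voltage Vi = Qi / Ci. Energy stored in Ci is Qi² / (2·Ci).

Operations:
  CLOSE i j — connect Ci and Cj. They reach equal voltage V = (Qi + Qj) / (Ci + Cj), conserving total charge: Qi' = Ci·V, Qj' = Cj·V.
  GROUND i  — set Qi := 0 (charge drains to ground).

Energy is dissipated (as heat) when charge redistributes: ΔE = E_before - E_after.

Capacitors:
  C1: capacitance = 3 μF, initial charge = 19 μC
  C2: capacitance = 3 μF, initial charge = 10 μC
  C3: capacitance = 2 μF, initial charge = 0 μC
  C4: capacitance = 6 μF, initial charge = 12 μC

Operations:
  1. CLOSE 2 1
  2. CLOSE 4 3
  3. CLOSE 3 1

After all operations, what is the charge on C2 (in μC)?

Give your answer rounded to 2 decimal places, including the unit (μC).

Initial: C1(3μF, Q=19μC, V=6.33V), C2(3μF, Q=10μC, V=3.33V), C3(2μF, Q=0μC, V=0.00V), C4(6μF, Q=12μC, V=2.00V)
Op 1: CLOSE 2-1: Q_total=29.00, C_total=6.00, V=4.83; Q2=14.50, Q1=14.50; dissipated=6.750
Op 2: CLOSE 4-3: Q_total=12.00, C_total=8.00, V=1.50; Q4=9.00, Q3=3.00; dissipated=3.000
Op 3: CLOSE 3-1: Q_total=17.50, C_total=5.00, V=3.50; Q3=7.00, Q1=10.50; dissipated=6.667
Final charges: Q1=10.50, Q2=14.50, Q3=7.00, Q4=9.00

Answer: 14.50 μC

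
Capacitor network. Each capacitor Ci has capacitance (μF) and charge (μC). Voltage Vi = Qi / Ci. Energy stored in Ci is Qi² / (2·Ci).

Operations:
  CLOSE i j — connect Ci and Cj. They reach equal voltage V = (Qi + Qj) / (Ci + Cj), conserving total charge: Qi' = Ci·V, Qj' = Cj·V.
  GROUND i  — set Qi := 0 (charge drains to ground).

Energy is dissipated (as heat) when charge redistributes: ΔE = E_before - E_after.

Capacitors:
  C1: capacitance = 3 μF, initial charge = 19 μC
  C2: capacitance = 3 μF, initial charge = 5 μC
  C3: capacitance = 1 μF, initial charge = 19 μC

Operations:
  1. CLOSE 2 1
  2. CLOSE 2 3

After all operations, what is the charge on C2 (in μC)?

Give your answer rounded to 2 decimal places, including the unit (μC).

Answer: 23.25 μC

Derivation:
Initial: C1(3μF, Q=19μC, V=6.33V), C2(3μF, Q=5μC, V=1.67V), C3(1μF, Q=19μC, V=19.00V)
Op 1: CLOSE 2-1: Q_total=24.00, C_total=6.00, V=4.00; Q2=12.00, Q1=12.00; dissipated=16.333
Op 2: CLOSE 2-3: Q_total=31.00, C_total=4.00, V=7.75; Q2=23.25, Q3=7.75; dissipated=84.375
Final charges: Q1=12.00, Q2=23.25, Q3=7.75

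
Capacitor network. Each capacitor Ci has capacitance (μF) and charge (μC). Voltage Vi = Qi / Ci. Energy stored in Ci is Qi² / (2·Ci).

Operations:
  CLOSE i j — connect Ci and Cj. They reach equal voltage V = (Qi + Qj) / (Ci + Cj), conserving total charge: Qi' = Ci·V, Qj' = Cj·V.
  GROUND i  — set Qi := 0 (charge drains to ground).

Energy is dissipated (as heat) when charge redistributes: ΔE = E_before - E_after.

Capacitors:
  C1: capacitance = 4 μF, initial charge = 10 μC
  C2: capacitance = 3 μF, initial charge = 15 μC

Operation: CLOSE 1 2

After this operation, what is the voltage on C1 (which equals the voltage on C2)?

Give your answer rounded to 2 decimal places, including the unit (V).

Initial: C1(4μF, Q=10μC, V=2.50V), C2(3μF, Q=15μC, V=5.00V)
Op 1: CLOSE 1-2: Q_total=25.00, C_total=7.00, V=3.57; Q1=14.29, Q2=10.71; dissipated=5.357

Answer: 3.57 V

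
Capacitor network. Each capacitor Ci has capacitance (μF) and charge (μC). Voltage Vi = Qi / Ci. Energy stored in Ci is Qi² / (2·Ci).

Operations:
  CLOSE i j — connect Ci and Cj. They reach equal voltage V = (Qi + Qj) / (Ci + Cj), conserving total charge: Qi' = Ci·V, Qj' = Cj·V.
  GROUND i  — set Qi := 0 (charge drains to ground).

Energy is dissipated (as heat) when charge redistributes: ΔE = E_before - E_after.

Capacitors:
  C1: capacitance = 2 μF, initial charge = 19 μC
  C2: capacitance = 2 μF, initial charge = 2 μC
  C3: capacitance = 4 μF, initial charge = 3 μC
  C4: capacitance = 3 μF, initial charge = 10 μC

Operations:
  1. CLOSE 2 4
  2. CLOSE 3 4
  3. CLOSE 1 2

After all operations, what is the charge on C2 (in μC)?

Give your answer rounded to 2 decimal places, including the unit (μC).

Initial: C1(2μF, Q=19μC, V=9.50V), C2(2μF, Q=2μC, V=1.00V), C3(4μF, Q=3μC, V=0.75V), C4(3μF, Q=10μC, V=3.33V)
Op 1: CLOSE 2-4: Q_total=12.00, C_total=5.00, V=2.40; Q2=4.80, Q4=7.20; dissipated=3.267
Op 2: CLOSE 3-4: Q_total=10.20, C_total=7.00, V=1.46; Q3=5.83, Q4=4.37; dissipated=2.334
Op 3: CLOSE 1-2: Q_total=23.80, C_total=4.00, V=5.95; Q1=11.90, Q2=11.90; dissipated=25.205
Final charges: Q1=11.90, Q2=11.90, Q3=5.83, Q4=4.37

Answer: 11.90 μC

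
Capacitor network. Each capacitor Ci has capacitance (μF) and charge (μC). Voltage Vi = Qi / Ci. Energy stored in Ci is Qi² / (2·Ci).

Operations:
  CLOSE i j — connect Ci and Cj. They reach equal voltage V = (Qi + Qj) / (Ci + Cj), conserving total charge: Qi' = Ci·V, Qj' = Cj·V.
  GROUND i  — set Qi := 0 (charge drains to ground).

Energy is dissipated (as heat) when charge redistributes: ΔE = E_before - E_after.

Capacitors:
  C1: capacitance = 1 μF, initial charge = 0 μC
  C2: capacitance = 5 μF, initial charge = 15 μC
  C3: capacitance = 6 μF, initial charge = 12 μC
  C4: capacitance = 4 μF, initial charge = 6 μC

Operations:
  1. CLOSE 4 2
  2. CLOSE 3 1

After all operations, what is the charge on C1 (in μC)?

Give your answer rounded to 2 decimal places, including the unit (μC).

Answer: 1.71 μC

Derivation:
Initial: C1(1μF, Q=0μC, V=0.00V), C2(5μF, Q=15μC, V=3.00V), C3(6μF, Q=12μC, V=2.00V), C4(4μF, Q=6μC, V=1.50V)
Op 1: CLOSE 4-2: Q_total=21.00, C_total=9.00, V=2.33; Q4=9.33, Q2=11.67; dissipated=2.500
Op 2: CLOSE 3-1: Q_total=12.00, C_total=7.00, V=1.71; Q3=10.29, Q1=1.71; dissipated=1.714
Final charges: Q1=1.71, Q2=11.67, Q3=10.29, Q4=9.33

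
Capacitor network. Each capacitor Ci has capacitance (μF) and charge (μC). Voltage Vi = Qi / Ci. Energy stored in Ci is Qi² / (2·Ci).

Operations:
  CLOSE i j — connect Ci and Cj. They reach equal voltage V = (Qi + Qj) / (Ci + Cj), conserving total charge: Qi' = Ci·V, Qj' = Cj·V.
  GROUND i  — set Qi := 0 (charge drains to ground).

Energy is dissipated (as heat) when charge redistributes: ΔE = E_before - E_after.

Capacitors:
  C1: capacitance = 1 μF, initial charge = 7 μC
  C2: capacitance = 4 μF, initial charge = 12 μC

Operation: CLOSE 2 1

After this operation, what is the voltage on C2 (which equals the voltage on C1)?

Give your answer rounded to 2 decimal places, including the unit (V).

Answer: 3.80 V

Derivation:
Initial: C1(1μF, Q=7μC, V=7.00V), C2(4μF, Q=12μC, V=3.00V)
Op 1: CLOSE 2-1: Q_total=19.00, C_total=5.00, V=3.80; Q2=15.20, Q1=3.80; dissipated=6.400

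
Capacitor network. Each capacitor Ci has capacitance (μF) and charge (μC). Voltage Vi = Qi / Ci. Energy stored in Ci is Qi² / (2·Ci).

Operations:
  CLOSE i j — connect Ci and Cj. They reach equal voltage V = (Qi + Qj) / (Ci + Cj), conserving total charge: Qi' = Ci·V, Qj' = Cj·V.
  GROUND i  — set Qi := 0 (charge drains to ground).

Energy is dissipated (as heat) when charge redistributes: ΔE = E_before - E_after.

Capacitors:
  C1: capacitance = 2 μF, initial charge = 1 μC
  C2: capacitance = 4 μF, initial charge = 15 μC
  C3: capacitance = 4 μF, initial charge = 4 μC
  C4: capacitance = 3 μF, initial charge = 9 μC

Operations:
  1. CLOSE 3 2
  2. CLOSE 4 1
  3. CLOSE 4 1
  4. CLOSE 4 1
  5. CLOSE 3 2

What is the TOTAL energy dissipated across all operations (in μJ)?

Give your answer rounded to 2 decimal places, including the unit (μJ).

Initial: C1(2μF, Q=1μC, V=0.50V), C2(4μF, Q=15μC, V=3.75V), C3(4μF, Q=4μC, V=1.00V), C4(3μF, Q=9μC, V=3.00V)
Op 1: CLOSE 3-2: Q_total=19.00, C_total=8.00, V=2.38; Q3=9.50, Q2=9.50; dissipated=7.562
Op 2: CLOSE 4-1: Q_total=10.00, C_total=5.00, V=2.00; Q4=6.00, Q1=4.00; dissipated=3.750
Op 3: CLOSE 4-1: Q_total=10.00, C_total=5.00, V=2.00; Q4=6.00, Q1=4.00; dissipated=0.000
Op 4: CLOSE 4-1: Q_total=10.00, C_total=5.00, V=2.00; Q4=6.00, Q1=4.00; dissipated=0.000
Op 5: CLOSE 3-2: Q_total=19.00, C_total=8.00, V=2.38; Q3=9.50, Q2=9.50; dissipated=0.000
Total dissipated: 11.312 μJ

Answer: 11.31 μJ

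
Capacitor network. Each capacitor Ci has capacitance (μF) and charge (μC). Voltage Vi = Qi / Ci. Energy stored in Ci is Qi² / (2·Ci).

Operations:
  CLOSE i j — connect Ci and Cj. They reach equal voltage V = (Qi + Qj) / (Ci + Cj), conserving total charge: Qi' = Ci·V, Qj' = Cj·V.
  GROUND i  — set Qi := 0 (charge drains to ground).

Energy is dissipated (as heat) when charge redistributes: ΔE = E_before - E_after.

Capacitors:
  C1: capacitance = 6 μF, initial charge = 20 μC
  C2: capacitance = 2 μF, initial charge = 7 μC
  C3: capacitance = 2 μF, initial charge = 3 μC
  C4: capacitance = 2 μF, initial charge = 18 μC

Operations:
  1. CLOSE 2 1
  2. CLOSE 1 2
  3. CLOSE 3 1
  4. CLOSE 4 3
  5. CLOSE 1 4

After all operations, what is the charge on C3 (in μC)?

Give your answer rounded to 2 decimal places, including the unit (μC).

Answer: 11.91 μC

Derivation:
Initial: C1(6μF, Q=20μC, V=3.33V), C2(2μF, Q=7μC, V=3.50V), C3(2μF, Q=3μC, V=1.50V), C4(2μF, Q=18μC, V=9.00V)
Op 1: CLOSE 2-1: Q_total=27.00, C_total=8.00, V=3.38; Q2=6.75, Q1=20.25; dissipated=0.021
Op 2: CLOSE 1-2: Q_total=27.00, C_total=8.00, V=3.38; Q1=20.25, Q2=6.75; dissipated=0.000
Op 3: CLOSE 3-1: Q_total=23.25, C_total=8.00, V=2.91; Q3=5.81, Q1=17.44; dissipated=2.637
Op 4: CLOSE 4-3: Q_total=23.81, C_total=4.00, V=5.95; Q4=11.91, Q3=11.91; dissipated=18.567
Op 5: CLOSE 1-4: Q_total=29.34, C_total=8.00, V=3.67; Q1=22.01, Q4=7.34; dissipated=6.963
Final charges: Q1=22.01, Q2=6.75, Q3=11.91, Q4=7.34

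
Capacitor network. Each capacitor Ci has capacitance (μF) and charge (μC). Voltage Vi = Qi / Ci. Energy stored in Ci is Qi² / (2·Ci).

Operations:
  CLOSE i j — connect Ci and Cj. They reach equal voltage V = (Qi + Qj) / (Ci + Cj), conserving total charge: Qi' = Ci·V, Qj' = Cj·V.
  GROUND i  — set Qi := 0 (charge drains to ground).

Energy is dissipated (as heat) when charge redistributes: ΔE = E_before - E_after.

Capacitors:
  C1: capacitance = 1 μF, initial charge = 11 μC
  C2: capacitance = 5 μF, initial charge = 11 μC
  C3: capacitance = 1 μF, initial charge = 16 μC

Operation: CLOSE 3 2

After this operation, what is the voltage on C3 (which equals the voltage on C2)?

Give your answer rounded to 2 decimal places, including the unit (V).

Initial: C1(1μF, Q=11μC, V=11.00V), C2(5μF, Q=11μC, V=2.20V), C3(1μF, Q=16μC, V=16.00V)
Op 1: CLOSE 3-2: Q_total=27.00, C_total=6.00, V=4.50; Q3=4.50, Q2=22.50; dissipated=79.350

Answer: 4.50 V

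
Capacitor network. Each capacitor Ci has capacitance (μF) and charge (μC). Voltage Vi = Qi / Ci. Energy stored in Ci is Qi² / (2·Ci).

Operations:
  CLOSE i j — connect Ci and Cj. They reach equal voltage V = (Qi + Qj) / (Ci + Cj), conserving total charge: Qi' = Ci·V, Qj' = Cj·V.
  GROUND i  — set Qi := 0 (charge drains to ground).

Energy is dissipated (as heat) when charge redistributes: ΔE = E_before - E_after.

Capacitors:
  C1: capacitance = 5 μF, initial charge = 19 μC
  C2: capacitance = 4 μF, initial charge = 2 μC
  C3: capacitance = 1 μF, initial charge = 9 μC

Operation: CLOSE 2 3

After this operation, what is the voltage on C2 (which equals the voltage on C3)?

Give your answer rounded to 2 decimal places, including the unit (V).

Answer: 2.20 V

Derivation:
Initial: C1(5μF, Q=19μC, V=3.80V), C2(4μF, Q=2μC, V=0.50V), C3(1μF, Q=9μC, V=9.00V)
Op 1: CLOSE 2-3: Q_total=11.00, C_total=5.00, V=2.20; Q2=8.80, Q3=2.20; dissipated=28.900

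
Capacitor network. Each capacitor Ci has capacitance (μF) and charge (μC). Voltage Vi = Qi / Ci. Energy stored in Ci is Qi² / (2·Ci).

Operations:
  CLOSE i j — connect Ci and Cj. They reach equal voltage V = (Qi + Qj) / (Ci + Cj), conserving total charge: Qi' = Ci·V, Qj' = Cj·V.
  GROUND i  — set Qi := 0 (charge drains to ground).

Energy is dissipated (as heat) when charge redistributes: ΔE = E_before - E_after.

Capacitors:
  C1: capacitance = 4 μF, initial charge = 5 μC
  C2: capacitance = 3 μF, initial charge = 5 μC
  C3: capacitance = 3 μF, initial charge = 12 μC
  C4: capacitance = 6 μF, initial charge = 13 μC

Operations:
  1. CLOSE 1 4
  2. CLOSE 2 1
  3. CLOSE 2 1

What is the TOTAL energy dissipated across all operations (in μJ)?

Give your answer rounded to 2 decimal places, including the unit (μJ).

Answer: 1.02 μJ

Derivation:
Initial: C1(4μF, Q=5μC, V=1.25V), C2(3μF, Q=5μC, V=1.67V), C3(3μF, Q=12μC, V=4.00V), C4(6μF, Q=13μC, V=2.17V)
Op 1: CLOSE 1-4: Q_total=18.00, C_total=10.00, V=1.80; Q1=7.20, Q4=10.80; dissipated=1.008
Op 2: CLOSE 2-1: Q_total=12.20, C_total=7.00, V=1.74; Q2=5.23, Q1=6.97; dissipated=0.015
Op 3: CLOSE 2-1: Q_total=12.20, C_total=7.00, V=1.74; Q2=5.23, Q1=6.97; dissipated=0.000
Total dissipated: 1.024 μJ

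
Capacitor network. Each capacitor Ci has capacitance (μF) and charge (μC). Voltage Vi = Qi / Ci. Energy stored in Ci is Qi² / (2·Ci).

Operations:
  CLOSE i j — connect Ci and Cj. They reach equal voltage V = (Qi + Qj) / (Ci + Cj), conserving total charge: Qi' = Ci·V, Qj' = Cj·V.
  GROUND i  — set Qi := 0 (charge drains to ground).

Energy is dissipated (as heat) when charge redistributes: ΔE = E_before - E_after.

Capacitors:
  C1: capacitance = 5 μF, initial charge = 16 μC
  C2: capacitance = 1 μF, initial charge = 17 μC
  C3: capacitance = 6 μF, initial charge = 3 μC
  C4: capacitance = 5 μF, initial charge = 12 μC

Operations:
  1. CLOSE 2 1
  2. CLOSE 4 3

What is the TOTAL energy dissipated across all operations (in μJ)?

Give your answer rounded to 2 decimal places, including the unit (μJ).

Initial: C1(5μF, Q=16μC, V=3.20V), C2(1μF, Q=17μC, V=17.00V), C3(6μF, Q=3μC, V=0.50V), C4(5μF, Q=12μC, V=2.40V)
Op 1: CLOSE 2-1: Q_total=33.00, C_total=6.00, V=5.50; Q2=5.50, Q1=27.50; dissipated=79.350
Op 2: CLOSE 4-3: Q_total=15.00, C_total=11.00, V=1.36; Q4=6.82, Q3=8.18; dissipated=4.923
Total dissipated: 84.273 μJ

Answer: 84.27 μJ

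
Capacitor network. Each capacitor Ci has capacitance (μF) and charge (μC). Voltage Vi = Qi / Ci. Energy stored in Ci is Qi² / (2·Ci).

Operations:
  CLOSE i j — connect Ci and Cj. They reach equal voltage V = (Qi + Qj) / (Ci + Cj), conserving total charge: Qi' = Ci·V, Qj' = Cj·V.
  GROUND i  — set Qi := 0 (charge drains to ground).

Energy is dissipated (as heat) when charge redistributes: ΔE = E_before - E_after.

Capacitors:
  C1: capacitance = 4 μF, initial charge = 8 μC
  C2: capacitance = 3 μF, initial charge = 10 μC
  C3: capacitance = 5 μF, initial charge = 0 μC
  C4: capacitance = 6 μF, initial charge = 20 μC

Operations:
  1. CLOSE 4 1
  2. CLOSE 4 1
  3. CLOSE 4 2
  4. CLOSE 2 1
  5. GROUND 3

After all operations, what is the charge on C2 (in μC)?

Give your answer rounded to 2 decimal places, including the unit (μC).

Initial: C1(4μF, Q=8μC, V=2.00V), C2(3μF, Q=10μC, V=3.33V), C3(5μF, Q=0μC, V=0.00V), C4(6μF, Q=20μC, V=3.33V)
Op 1: CLOSE 4-1: Q_total=28.00, C_total=10.00, V=2.80; Q4=16.80, Q1=11.20; dissipated=2.133
Op 2: CLOSE 4-1: Q_total=28.00, C_total=10.00, V=2.80; Q4=16.80, Q1=11.20; dissipated=0.000
Op 3: CLOSE 4-2: Q_total=26.80, C_total=9.00, V=2.98; Q4=17.87, Q2=8.93; dissipated=0.284
Op 4: CLOSE 2-1: Q_total=20.13, C_total=7.00, V=2.88; Q2=8.63, Q1=11.50; dissipated=0.027
Op 5: GROUND 3: Q3=0; energy lost=0.000
Final charges: Q1=11.50, Q2=8.63, Q3=0.00, Q4=17.87

Answer: 8.63 μC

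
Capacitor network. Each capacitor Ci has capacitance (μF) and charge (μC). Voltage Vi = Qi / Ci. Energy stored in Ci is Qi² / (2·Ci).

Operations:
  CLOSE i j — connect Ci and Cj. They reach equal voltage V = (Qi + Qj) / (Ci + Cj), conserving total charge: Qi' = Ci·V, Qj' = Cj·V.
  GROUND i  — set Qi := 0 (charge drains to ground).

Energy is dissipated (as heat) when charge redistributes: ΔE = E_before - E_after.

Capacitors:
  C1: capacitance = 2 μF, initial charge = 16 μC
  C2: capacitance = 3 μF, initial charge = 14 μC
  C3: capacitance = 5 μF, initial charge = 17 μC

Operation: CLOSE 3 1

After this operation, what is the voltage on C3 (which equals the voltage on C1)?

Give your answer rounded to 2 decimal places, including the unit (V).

Initial: C1(2μF, Q=16μC, V=8.00V), C2(3μF, Q=14μC, V=4.67V), C3(5μF, Q=17μC, V=3.40V)
Op 1: CLOSE 3-1: Q_total=33.00, C_total=7.00, V=4.71; Q3=23.57, Q1=9.43; dissipated=15.114

Answer: 4.71 V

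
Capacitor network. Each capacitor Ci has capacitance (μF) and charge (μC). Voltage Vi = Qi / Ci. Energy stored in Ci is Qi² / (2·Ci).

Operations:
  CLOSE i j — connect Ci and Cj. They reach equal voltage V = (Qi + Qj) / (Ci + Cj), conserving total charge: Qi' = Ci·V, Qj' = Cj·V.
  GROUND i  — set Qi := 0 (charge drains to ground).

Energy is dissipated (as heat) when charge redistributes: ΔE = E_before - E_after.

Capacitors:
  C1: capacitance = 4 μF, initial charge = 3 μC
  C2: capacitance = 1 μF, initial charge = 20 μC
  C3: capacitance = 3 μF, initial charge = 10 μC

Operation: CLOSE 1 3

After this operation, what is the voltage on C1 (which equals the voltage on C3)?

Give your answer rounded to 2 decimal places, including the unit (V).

Initial: C1(4μF, Q=3μC, V=0.75V), C2(1μF, Q=20μC, V=20.00V), C3(3μF, Q=10μC, V=3.33V)
Op 1: CLOSE 1-3: Q_total=13.00, C_total=7.00, V=1.86; Q1=7.43, Q3=5.57; dissipated=5.720

Answer: 1.86 V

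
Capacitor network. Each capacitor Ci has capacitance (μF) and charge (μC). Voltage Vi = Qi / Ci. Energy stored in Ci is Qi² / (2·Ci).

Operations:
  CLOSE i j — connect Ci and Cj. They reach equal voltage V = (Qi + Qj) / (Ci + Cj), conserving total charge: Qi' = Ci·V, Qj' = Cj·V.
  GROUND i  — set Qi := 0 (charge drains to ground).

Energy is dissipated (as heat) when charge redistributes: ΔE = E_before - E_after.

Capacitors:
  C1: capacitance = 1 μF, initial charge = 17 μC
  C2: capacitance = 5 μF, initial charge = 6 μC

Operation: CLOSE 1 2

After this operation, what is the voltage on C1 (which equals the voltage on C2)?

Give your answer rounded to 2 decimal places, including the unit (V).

Initial: C1(1μF, Q=17μC, V=17.00V), C2(5μF, Q=6μC, V=1.20V)
Op 1: CLOSE 1-2: Q_total=23.00, C_total=6.00, V=3.83; Q1=3.83, Q2=19.17; dissipated=104.017

Answer: 3.83 V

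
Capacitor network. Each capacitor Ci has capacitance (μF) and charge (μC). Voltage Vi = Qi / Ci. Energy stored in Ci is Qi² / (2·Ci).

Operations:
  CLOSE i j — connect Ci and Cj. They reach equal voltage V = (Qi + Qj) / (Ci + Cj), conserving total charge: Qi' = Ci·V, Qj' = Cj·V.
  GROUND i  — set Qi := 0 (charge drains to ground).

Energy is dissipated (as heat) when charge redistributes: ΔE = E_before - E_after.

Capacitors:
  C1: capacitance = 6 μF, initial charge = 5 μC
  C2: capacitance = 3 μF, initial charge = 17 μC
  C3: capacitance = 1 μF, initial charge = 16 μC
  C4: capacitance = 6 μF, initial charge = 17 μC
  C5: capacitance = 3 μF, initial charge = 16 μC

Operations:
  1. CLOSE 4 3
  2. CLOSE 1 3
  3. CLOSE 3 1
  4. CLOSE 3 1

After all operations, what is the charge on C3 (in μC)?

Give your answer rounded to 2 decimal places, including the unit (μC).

Answer: 1.39 μC

Derivation:
Initial: C1(6μF, Q=5μC, V=0.83V), C2(3μF, Q=17μC, V=5.67V), C3(1μF, Q=16μC, V=16.00V), C4(6μF, Q=17μC, V=2.83V), C5(3μF, Q=16μC, V=5.33V)
Op 1: CLOSE 4-3: Q_total=33.00, C_total=7.00, V=4.71; Q4=28.29, Q3=4.71; dissipated=74.298
Op 2: CLOSE 1-3: Q_total=9.71, C_total=7.00, V=1.39; Q1=8.33, Q3=1.39; dissipated=6.455
Op 3: CLOSE 3-1: Q_total=9.71, C_total=7.00, V=1.39; Q3=1.39, Q1=8.33; dissipated=0.000
Op 4: CLOSE 3-1: Q_total=9.71, C_total=7.00, V=1.39; Q3=1.39, Q1=8.33; dissipated=0.000
Final charges: Q1=8.33, Q2=17.00, Q3=1.39, Q4=28.29, Q5=16.00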